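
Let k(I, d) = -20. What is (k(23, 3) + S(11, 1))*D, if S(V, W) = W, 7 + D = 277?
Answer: -5130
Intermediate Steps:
D = 270 (D = -7 + 277 = 270)
(k(23, 3) + S(11, 1))*D = (-20 + 1)*270 = -19*270 = -5130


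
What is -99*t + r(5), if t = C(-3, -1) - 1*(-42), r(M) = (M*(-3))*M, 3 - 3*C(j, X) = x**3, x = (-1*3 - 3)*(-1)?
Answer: 2796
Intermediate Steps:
x = 6 (x = (-3 - 3)*(-1) = -6*(-1) = 6)
C(j, X) = -71 (C(j, X) = 1 - 1/3*6**3 = 1 - 1/3*216 = 1 - 72 = -71)
r(M) = -3*M**2 (r(M) = (-3*M)*M = -3*M**2)
t = -29 (t = -71 - 1*(-42) = -71 + 42 = -29)
-99*t + r(5) = -99*(-29) - 3*5**2 = 2871 - 3*25 = 2871 - 75 = 2796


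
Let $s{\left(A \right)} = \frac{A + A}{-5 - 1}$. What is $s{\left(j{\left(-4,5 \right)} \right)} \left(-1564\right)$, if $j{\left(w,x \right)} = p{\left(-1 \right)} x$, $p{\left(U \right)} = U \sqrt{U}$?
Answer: $- \frac{7820 i}{3} \approx - 2606.7 i$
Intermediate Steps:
$p{\left(U \right)} = U^{\frac{3}{2}}$
$j{\left(w,x \right)} = - i x$ ($j{\left(w,x \right)} = \left(-1\right)^{\frac{3}{2}} x = - i x$)
$s{\left(A \right)} = - \frac{A}{3}$ ($s{\left(A \right)} = \frac{2 A}{-6} = 2 A \left(- \frac{1}{6}\right) = - \frac{A}{3}$)
$s{\left(j{\left(-4,5 \right)} \right)} \left(-1564\right) = - \frac{\left(-1\right) i 5}{3} \left(-1564\right) = - \frac{\left(-5\right) i}{3} \left(-1564\right) = \frac{5 i}{3} \left(-1564\right) = - \frac{7820 i}{3}$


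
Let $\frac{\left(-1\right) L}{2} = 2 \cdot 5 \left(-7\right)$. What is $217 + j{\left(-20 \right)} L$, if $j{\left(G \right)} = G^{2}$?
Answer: $56217$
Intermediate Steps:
$L = 140$ ($L = - 2 \cdot 2 \cdot 5 \left(-7\right) = - 2 \cdot 10 \left(-7\right) = \left(-2\right) \left(-70\right) = 140$)
$217 + j{\left(-20 \right)} L = 217 + \left(-20\right)^{2} \cdot 140 = 217 + 400 \cdot 140 = 217 + 56000 = 56217$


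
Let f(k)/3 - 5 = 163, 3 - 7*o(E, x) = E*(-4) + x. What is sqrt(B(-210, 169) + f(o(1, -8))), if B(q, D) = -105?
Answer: sqrt(399) ≈ 19.975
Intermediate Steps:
o(E, x) = 3/7 - x/7 + 4*E/7 (o(E, x) = 3/7 - (E*(-4) + x)/7 = 3/7 - (-4*E + x)/7 = 3/7 - (x - 4*E)/7 = 3/7 + (-x/7 + 4*E/7) = 3/7 - x/7 + 4*E/7)
f(k) = 504 (f(k) = 15 + 3*163 = 15 + 489 = 504)
sqrt(B(-210, 169) + f(o(1, -8))) = sqrt(-105 + 504) = sqrt(399)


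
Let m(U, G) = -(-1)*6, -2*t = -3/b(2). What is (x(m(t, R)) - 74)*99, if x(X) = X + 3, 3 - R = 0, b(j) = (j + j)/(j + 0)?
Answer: -6435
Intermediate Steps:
b(j) = 2 (b(j) = (2*j)/j = 2)
R = 3 (R = 3 - 1*0 = 3 + 0 = 3)
t = ¾ (t = -(-3)/(2*2) = -½*(-3/2) = ¾ ≈ 0.75000)
m(U, G) = 6 (m(U, G) = -1*(-6) = 6)
x(X) = 3 + X
(x(m(t, R)) - 74)*99 = ((3 + 6) - 74)*99 = (9 - 74)*99 = -65*99 = -6435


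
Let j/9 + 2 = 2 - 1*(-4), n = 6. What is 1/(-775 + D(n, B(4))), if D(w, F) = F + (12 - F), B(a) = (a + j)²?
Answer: -1/763 ≈ -0.0013106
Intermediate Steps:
j = 36 (j = -18 + 9*(2 - 1*(-4)) = -18 + 9*(2 + 4) = -18 + 9*6 = -18 + 54 = 36)
B(a) = (36 + a)² (B(a) = (a + 36)² = (36 + a)²)
D(w, F) = 12
1/(-775 + D(n, B(4))) = 1/(-775 + 12) = 1/(-763) = -1/763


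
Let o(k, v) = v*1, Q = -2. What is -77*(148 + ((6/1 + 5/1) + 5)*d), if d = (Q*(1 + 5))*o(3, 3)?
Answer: 32956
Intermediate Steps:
o(k, v) = v
d = -36 (d = -2*(1 + 5)*3 = -2*6*3 = -12*3 = -36)
-77*(148 + ((6/1 + 5/1) + 5)*d) = -77*(148 + ((6/1 + 5/1) + 5)*(-36)) = -77*(148 + ((6*1 + 5*1) + 5)*(-36)) = -77*(148 + ((6 + 5) + 5)*(-36)) = -77*(148 + (11 + 5)*(-36)) = -77*(148 + 16*(-36)) = -77*(148 - 576) = -77*(-428) = 32956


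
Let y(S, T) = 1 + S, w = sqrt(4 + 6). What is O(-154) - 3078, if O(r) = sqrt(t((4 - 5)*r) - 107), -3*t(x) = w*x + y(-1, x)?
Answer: -3078 + I*sqrt(963 + 462*sqrt(10))/3 ≈ -3078.0 + 16.411*I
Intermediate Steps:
w = sqrt(10) ≈ 3.1623
t(x) = -x*sqrt(10)/3 (t(x) = -(sqrt(10)*x + (1 - 1))/3 = -(x*sqrt(10) + 0)/3 = -x*sqrt(10)/3)
O(r) = sqrt(-107 + r*sqrt(10)/3) (O(r) = sqrt(-(4 - 5)*r*sqrt(10)/3 - 107) = sqrt(-(-r)*sqrt(10)/3 - 107) = sqrt(r*sqrt(10)/3 - 107) = sqrt(-107 + r*sqrt(10)/3))
O(-154) - 3078 = sqrt(-963 + 3*(-154)*sqrt(10))/3 - 3078 = sqrt(-963 - 462*sqrt(10))/3 - 3078 = -3078 + sqrt(-963 - 462*sqrt(10))/3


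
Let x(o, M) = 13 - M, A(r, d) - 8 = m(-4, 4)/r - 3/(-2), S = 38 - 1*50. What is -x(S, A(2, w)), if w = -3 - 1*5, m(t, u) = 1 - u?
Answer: -5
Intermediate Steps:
S = -12 (S = 38 - 50 = -12)
w = -8 (w = -3 - 5 = -8)
A(r, d) = 19/2 - 3/r (A(r, d) = 8 + ((1 - 1*4)/r - 3/(-2)) = 8 + ((1 - 4)/r - 3*(-1/2)) = 8 + (-3/r + 3/2) = 8 + (3/2 - 3/r) = 19/2 - 3/r)
-x(S, A(2, w)) = -(13 - (19/2 - 3/2)) = -(13 - 1*8) = -(13 - 8) = -1*5 = -5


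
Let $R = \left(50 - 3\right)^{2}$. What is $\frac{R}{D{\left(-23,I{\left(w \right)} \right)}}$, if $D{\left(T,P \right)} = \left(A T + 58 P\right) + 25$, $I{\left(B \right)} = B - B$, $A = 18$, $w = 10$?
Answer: $- \frac{2209}{389} \approx -5.6787$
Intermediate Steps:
$I{\left(B \right)} = 0$
$R = 2209$ ($R = 47^{2} = 2209$)
$D{\left(T,P \right)} = 25 + 18 T + 58 P$ ($D{\left(T,P \right)} = \left(18 T + 58 P\right) + 25 = 25 + 18 T + 58 P$)
$\frac{R}{D{\left(-23,I{\left(w \right)} \right)}} = \frac{2209}{25 + 18 \left(-23\right) + 58 \cdot 0} = \frac{2209}{25 - 414 + 0} = \frac{2209}{-389} = 2209 \left(- \frac{1}{389}\right) = - \frac{2209}{389}$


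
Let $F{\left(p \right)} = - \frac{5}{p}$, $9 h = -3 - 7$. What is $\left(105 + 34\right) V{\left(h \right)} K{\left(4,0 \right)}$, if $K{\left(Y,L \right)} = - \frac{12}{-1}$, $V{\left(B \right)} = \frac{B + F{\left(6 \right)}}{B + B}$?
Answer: $\frac{2919}{2} \approx 1459.5$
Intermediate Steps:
$h = - \frac{10}{9}$ ($h = \frac{-3 - 7}{9} = \frac{1}{9} \left(-10\right) = - \frac{10}{9} \approx -1.1111$)
$V{\left(B \right)} = \frac{- \frac{5}{6} + B}{2 B}$ ($V{\left(B \right)} = \frac{B - \frac{5}{6}}{B + B} = \frac{B - \frac{5}{6}}{2 B} = \left(B - \frac{5}{6}\right) \frac{1}{2 B} = \left(- \frac{5}{6} + B\right) \frac{1}{2 B} = \frac{- \frac{5}{6} + B}{2 B}$)
$K{\left(Y,L \right)} = 12$ ($K{\left(Y,L \right)} = \left(-12\right) \left(-1\right) = 12$)
$\left(105 + 34\right) V{\left(h \right)} K{\left(4,0 \right)} = \left(105 + 34\right) \frac{-5 + 6 \left(- \frac{10}{9}\right)}{12 \left(- \frac{10}{9}\right)} 12 = 139 \cdot \frac{1}{12} \left(- \frac{9}{10}\right) \left(-5 - \frac{20}{3}\right) 12 = 139 \cdot \frac{1}{12} \left(- \frac{9}{10}\right) \left(- \frac{35}{3}\right) 12 = 139 \cdot \frac{7}{8} \cdot 12 = \frac{973}{8} \cdot 12 = \frac{2919}{2}$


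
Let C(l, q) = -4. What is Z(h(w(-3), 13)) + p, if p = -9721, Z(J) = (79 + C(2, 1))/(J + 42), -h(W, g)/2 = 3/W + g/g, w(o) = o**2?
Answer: -1146853/118 ≈ -9719.1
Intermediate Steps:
h(W, g) = -2 - 6/W (h(W, g) = -2*(3/W + g/g) = -2*(3/W + 1) = -2*(1 + 3/W) = -2 - 6/W)
Z(J) = 75/(42 + J) (Z(J) = (79 - 4)/(J + 42) = 75/(42 + J))
Z(h(w(-3), 13)) + p = 75/(42 + (-2 - 6/((-3)**2))) - 9721 = 75/(42 + (-2 - 6/9)) - 9721 = 75/(42 + (-2 - 6*1/9)) - 9721 = 75/(42 + (-2 - 2/3)) - 9721 = 75/(42 - 8/3) - 9721 = 75/(118/3) - 9721 = 75*(3/118) - 9721 = 225/118 - 9721 = -1146853/118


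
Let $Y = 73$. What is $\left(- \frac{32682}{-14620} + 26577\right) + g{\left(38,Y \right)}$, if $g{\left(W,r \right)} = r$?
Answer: $\frac{194827841}{7310} \approx 26652.0$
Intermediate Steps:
$\left(- \frac{32682}{-14620} + 26577\right) + g{\left(38,Y \right)} = \left(- \frac{32682}{-14620} + 26577\right) + 73 = \left(- \frac{32682 \left(-1\right)}{14620} + 26577\right) + 73 = \left(\left(-1\right) \left(- \frac{16341}{7310}\right) + 26577\right) + 73 = \left(\frac{16341}{7310} + 26577\right) + 73 = \frac{194294211}{7310} + 73 = \frac{194827841}{7310}$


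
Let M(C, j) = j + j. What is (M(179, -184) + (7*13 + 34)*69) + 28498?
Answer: 36755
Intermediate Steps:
M(C, j) = 2*j
(M(179, -184) + (7*13 + 34)*69) + 28498 = (2*(-184) + (7*13 + 34)*69) + 28498 = (-368 + (91 + 34)*69) + 28498 = (-368 + 125*69) + 28498 = (-368 + 8625) + 28498 = 8257 + 28498 = 36755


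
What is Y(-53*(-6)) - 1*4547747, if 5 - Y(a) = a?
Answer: -4548060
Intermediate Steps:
Y(a) = 5 - a
Y(-53*(-6)) - 1*4547747 = (5 - (-53)*(-6)) - 1*4547747 = (5 - 1*318) - 4547747 = (5 - 318) - 4547747 = -313 - 4547747 = -4548060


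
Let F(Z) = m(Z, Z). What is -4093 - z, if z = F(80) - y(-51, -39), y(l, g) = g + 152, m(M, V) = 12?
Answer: -3992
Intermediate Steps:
y(l, g) = 152 + g
F(Z) = 12
z = -101 (z = 12 - (152 - 39) = 12 - 1*113 = 12 - 113 = -101)
-4093 - z = -4093 - 1*(-101) = -4093 + 101 = -3992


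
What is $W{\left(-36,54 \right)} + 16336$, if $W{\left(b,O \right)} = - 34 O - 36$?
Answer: $14464$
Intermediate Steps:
$W{\left(b,O \right)} = -36 - 34 O$
$W{\left(-36,54 \right)} + 16336 = \left(-36 - 1836\right) + 16336 = -1872 + 16336 = 14464$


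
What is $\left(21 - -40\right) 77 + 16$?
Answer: $4713$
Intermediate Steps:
$\left(21 - -40\right) 77 + 16 = \left(21 + 40\right) 77 + 16 = 61 \cdot 77 + 16 = 4697 + 16 = 4713$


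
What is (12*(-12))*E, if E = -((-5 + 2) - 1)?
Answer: -576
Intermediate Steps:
E = 4 (E = -(-3 - 1) = -1*(-4) = 4)
(12*(-12))*E = (12*(-12))*4 = -144*4 = -576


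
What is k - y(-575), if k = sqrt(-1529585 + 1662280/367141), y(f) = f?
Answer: 575 + I*sqrt(206175997053527905)/367141 ≈ 575.0 + 1236.8*I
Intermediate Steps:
k = I*sqrt(206175997053527905)/367141 (k = sqrt(-1529585 + 1662280*(1/367141)) = sqrt(-1529585 + 1662280/367141) = sqrt(-561571704205/367141) = I*sqrt(206175997053527905)/367141 ≈ 1236.8*I)
k - y(-575) = I*sqrt(206175997053527905)/367141 - 1*(-575) = I*sqrt(206175997053527905)/367141 + 575 = 575 + I*sqrt(206175997053527905)/367141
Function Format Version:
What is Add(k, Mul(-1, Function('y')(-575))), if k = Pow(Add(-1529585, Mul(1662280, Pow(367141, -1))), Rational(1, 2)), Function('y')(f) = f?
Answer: Add(575, Mul(Rational(1, 367141), I, Pow(206175997053527905, Rational(1, 2)))) ≈ Add(575.00, Mul(1236.8, I))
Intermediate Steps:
k = Mul(Rational(1, 367141), I, Pow(206175997053527905, Rational(1, 2))) (k = Pow(Add(-1529585, Mul(1662280, Rational(1, 367141))), Rational(1, 2)) = Pow(Add(-1529585, Rational(1662280, 367141)), Rational(1, 2)) = Pow(Rational(-561571704205, 367141), Rational(1, 2)) = Mul(Rational(1, 367141), I, Pow(206175997053527905, Rational(1, 2))) ≈ Mul(1236.8, I))
Add(k, Mul(-1, Function('y')(-575))) = Add(Mul(Rational(1, 367141), I, Pow(206175997053527905, Rational(1, 2))), Mul(-1, -575)) = Add(Mul(Rational(1, 367141), I, Pow(206175997053527905, Rational(1, 2))), 575) = Add(575, Mul(Rational(1, 367141), I, Pow(206175997053527905, Rational(1, 2))))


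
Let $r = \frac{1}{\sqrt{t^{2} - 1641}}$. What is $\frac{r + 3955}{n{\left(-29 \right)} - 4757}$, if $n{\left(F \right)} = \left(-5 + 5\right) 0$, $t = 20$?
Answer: $- \frac{3955}{4757} + \frac{i \sqrt{1241}}{5903437} \approx -0.83141 + 5.9673 \cdot 10^{-6} i$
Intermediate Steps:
$n{\left(F \right)} = 0$ ($n{\left(F \right)} = 0 \cdot 0 = 0$)
$r = - \frac{i \sqrt{1241}}{1241}$ ($r = \frac{1}{\sqrt{20^{2} - 1641}} = \frac{1}{\sqrt{400 - 1641}} = \frac{1}{\sqrt{-1241}} = \frac{1}{i \sqrt{1241}} = - \frac{i \sqrt{1241}}{1241} \approx - 0.028387 i$)
$\frac{r + 3955}{n{\left(-29 \right)} - 4757} = \frac{- \frac{i \sqrt{1241}}{1241} + 3955}{0 - 4757} = \frac{3955 - \frac{i \sqrt{1241}}{1241}}{-4757} = \left(3955 - \frac{i \sqrt{1241}}{1241}\right) \left(- \frac{1}{4757}\right) = - \frac{3955}{4757} + \frac{i \sqrt{1241}}{5903437}$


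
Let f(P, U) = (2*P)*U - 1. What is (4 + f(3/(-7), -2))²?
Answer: 1089/49 ≈ 22.224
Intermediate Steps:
f(P, U) = -1 + 2*P*U (f(P, U) = 2*P*U - 1 = -1 + 2*P*U)
(4 + f(3/(-7), -2))² = (4 + (-1 + 2*(3/(-7))*(-2)))² = (4 + (-1 + 2*(3*(-⅐))*(-2)))² = (4 + (-1 + 2*(-3/7)*(-2)))² = (4 + (-1 + 12/7))² = (4 + 5/7)² = (33/7)² = 1089/49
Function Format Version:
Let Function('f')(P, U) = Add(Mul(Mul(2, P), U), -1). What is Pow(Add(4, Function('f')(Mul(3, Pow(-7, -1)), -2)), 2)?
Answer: Rational(1089, 49) ≈ 22.224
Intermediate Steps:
Function('f')(P, U) = Add(-1, Mul(2, P, U)) (Function('f')(P, U) = Add(Mul(2, P, U), -1) = Add(-1, Mul(2, P, U)))
Pow(Add(4, Function('f')(Mul(3, Pow(-7, -1)), -2)), 2) = Pow(Add(4, Add(-1, Mul(2, Mul(3, Pow(-7, -1)), -2))), 2) = Pow(Add(4, Add(-1, Mul(2, Mul(3, Rational(-1, 7)), -2))), 2) = Pow(Add(4, Add(-1, Mul(2, Rational(-3, 7), -2))), 2) = Pow(Add(4, Add(-1, Rational(12, 7))), 2) = Pow(Add(4, Rational(5, 7)), 2) = Pow(Rational(33, 7), 2) = Rational(1089, 49)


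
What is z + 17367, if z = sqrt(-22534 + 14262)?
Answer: 17367 + 4*I*sqrt(517) ≈ 17367.0 + 90.951*I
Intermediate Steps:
z = 4*I*sqrt(517) (z = sqrt(-8272) = 4*I*sqrt(517) ≈ 90.951*I)
z + 17367 = 4*I*sqrt(517) + 17367 = 17367 + 4*I*sqrt(517)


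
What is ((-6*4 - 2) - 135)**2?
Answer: 25921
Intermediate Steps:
((-6*4 - 2) - 135)**2 = ((-24 - 2) - 135)**2 = (-26 - 135)**2 = (-161)**2 = 25921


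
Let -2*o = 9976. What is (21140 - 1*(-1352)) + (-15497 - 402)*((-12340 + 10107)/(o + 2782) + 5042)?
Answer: -176824929263/2206 ≈ -8.0156e+7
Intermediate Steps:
o = -4988 (o = -½*9976 = -4988)
(21140 - 1*(-1352)) + (-15497 - 402)*((-12340 + 10107)/(o + 2782) + 5042) = (21140 - 1*(-1352)) + (-15497 - 402)*((-12340 + 10107)/(-4988 + 2782) + 5042) = (21140 + 1352) - 15899*(-2233/(-2206) + 5042) = 22492 - 15899*(-2233*(-1/2206) + 5042) = 22492 - 15899*(2233/2206 + 5042) = 22492 - 15899*11124885/2206 = 22492 - 176874546615/2206 = -176824929263/2206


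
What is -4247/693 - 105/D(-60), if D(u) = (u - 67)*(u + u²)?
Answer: -127286233/20770596 ≈ -6.1282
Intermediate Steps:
D(u) = (-67 + u)*(u + u²)
-4247/693 - 105/D(-60) = -4247/693 - 105*(-1/(60*(-67 + (-60)² - 66*(-60)))) = -4247*1/693 - 105*(-1/(60*(-67 + 3600 + 3960))) = -4247/693 - 105/((-60*7493)) = -4247/693 - 105/(-449580) = -4247/693 - 105*(-1/449580) = -4247/693 + 7/29972 = -127286233/20770596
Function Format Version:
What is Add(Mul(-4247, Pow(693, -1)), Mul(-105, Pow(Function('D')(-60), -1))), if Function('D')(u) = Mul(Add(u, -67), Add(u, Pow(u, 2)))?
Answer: Rational(-127286233, 20770596) ≈ -6.1282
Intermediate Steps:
Function('D')(u) = Mul(Add(-67, u), Add(u, Pow(u, 2)))
Add(Mul(-4247, Pow(693, -1)), Mul(-105, Pow(Function('D')(-60), -1))) = Add(Mul(-4247, Pow(693, -1)), Mul(-105, Pow(Mul(-60, Add(-67, Pow(-60, 2), Mul(-66, -60))), -1))) = Add(Mul(-4247, Rational(1, 693)), Mul(-105, Pow(Mul(-60, Add(-67, 3600, 3960)), -1))) = Add(Rational(-4247, 693), Mul(-105, Pow(Mul(-60, 7493), -1))) = Add(Rational(-4247, 693), Mul(-105, Pow(-449580, -1))) = Add(Rational(-4247, 693), Mul(-105, Rational(-1, 449580))) = Add(Rational(-4247, 693), Rational(7, 29972)) = Rational(-127286233, 20770596)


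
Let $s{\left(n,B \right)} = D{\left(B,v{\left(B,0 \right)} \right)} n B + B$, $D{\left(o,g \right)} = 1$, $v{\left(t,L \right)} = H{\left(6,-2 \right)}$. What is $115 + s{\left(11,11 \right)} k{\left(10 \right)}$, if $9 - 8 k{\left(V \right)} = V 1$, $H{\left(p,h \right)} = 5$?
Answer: $\frac{197}{2} \approx 98.5$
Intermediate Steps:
$v{\left(t,L \right)} = 5$
$k{\left(V \right)} = \frac{9}{8} - \frac{V}{8}$ ($k{\left(V \right)} = \frac{9}{8} - \frac{V 1}{8} = \frac{9}{8} - \frac{V}{8}$)
$s{\left(n,B \right)} = B + B n$ ($s{\left(n,B \right)} = 1 n B + B = n B + B = B n + B = B + B n$)
$115 + s{\left(11,11 \right)} k{\left(10 \right)} = 115 + 11 \left(1 + 11\right) \left(\frac{9}{8} - \frac{5}{4}\right) = 115 + 11 \cdot 12 \left(\frac{9}{8} - \frac{5}{4}\right) = 115 + 132 \left(- \frac{1}{8}\right) = 115 - \frac{33}{2} = \frac{197}{2}$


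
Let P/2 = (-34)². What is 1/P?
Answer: 1/2312 ≈ 0.00043253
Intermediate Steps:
P = 2312 (P = 2*(-34)² = 2*1156 = 2312)
1/P = 1/2312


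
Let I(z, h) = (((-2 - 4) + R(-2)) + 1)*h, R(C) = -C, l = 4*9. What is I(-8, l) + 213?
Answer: 105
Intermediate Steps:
l = 36
I(z, h) = -3*h (I(z, h) = (((-2 - 4) - 1*(-2)) + 1)*h = ((-6 + 2) + 1)*h = (-4 + 1)*h = -3*h)
I(-8, l) + 213 = -3*36 + 213 = -108 + 213 = 105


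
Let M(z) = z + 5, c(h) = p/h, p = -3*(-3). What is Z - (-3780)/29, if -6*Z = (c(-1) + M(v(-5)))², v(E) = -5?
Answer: 6777/58 ≈ 116.84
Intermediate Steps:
p = 9
c(h) = 9/h
M(z) = 5 + z
Z = -27/2 (Z = -(9/(-1) + (5 - 5))²/6 = -(9*(-1) + 0)²/6 = -(-9 + 0)²/6 = -⅙*(-9)² = -⅙*81 = -27/2 ≈ -13.500)
Z - (-3780)/29 = -27/2 - (-3780)/29 = -27/2 - 108*(-35/29) = -27/2 + 3780/29 = 6777/58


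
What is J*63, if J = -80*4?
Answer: -20160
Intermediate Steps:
J = -320 (J = -16*20 = -320)
J*63 = -320*63 = -20160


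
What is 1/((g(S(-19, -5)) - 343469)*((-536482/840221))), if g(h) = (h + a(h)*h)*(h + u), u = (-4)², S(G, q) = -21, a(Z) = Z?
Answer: 840221/185391548258 ≈ 4.5321e-6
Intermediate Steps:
u = 16
g(h) = (16 + h)*(h + h²) (g(h) = (h + h*h)*(h + 16) = (h + h²)*(16 + h) = (16 + h)*(h + h²))
1/((g(S(-19, -5)) - 343469)*((-536482/840221))) = 1/((-21*(16 + (-21)² + 17*(-21)) - 343469)*((-536482/840221))) = 1/((-21*(16 + 441 - 357) - 343469)*((-536482*1/840221))) = 1/((-21*100 - 343469)*(-536482/840221)) = -840221/536482/(-2100 - 343469) = -840221/536482/(-345569) = -1/345569*(-840221/536482) = 840221/185391548258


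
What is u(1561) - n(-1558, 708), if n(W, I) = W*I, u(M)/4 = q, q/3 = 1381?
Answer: 1119636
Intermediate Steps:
q = 4143 (q = 3*1381 = 4143)
u(M) = 16572 (u(M) = 4*4143 = 16572)
n(W, I) = I*W
u(1561) - n(-1558, 708) = 16572 - 708*(-1558) = 16572 - 1*(-1103064) = 16572 + 1103064 = 1119636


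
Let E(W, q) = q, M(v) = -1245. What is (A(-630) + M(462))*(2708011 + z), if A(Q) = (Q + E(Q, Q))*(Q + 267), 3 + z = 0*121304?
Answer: 1235217229080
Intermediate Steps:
z = -3 (z = -3 + 0*121304 = -3 + 0 = -3)
A(Q) = 2*Q*(267 + Q) (A(Q) = (Q + Q)*(Q + 267) = (2*Q)*(267 + Q) = 2*Q*(267 + Q))
(A(-630) + M(462))*(2708011 + z) = (2*(-630)*(267 - 630) - 1245)*(2708011 - 3) = (2*(-630)*(-363) - 1245)*2708008 = (457380 - 1245)*2708008 = 456135*2708008 = 1235217229080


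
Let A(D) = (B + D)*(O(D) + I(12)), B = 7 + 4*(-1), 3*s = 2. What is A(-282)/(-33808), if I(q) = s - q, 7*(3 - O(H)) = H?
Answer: 62403/236656 ≈ 0.26369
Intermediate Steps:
s = ⅔ (s = (⅓)*2 = ⅔ ≈ 0.66667)
O(H) = 3 - H/7
B = 3 (B = 7 - 4 = 3)
I(q) = ⅔ - q
A(D) = (3 + D)*(-25/3 - D/7) (A(D) = (3 + D)*((3 - D/7) + (⅔ - 1*12)) = (3 + D)*((3 - D/7) + (⅔ - 12)) = (3 + D)*((3 - D/7) - 34/3) = (3 + D)*(-25/3 - D/7))
A(-282)/(-33808) = (-25 - 184/21*(-282) - ⅐*(-282)²)/(-33808) = (-25 + 17296/7 - ⅐*79524)*(-1/33808) = (-25 + 17296/7 - 79524/7)*(-1/33808) = -62403/7*(-1/33808) = 62403/236656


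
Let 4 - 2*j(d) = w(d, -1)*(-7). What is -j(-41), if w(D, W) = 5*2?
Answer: -37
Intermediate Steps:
w(D, W) = 10
j(d) = 37 (j(d) = 2 - 5*(-7) = 2 - ½*(-70) = 2 + 35 = 37)
-j(-41) = -1*37 = -37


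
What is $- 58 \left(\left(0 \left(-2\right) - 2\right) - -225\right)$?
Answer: $-12934$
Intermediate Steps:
$- 58 \left(\left(0 \left(-2\right) - 2\right) - -225\right) = - 58 \left(\left(0 - 2\right) + 225\right) = - 58 \left(-2 + 225\right) = \left(-58\right) 223 = -12934$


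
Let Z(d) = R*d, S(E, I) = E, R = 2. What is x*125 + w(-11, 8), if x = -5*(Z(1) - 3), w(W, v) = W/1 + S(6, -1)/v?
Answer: 2459/4 ≈ 614.75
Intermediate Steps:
Z(d) = 2*d
w(W, v) = W + 6/v (w(W, v) = W/1 + 6/v = W*1 + 6/v = W + 6/v)
x = 5 (x = -5*(2*1 - 3) = -5*(2 - 3) = -5*(-1) = 5)
x*125 + w(-11, 8) = 5*125 + (-11 + 6/8) = 625 + (-11 + 6*(⅛)) = 625 + (-11 + ¾) = 625 - 41/4 = 2459/4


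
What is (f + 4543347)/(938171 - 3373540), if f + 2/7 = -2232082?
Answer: -16178853/17047583 ≈ -0.94904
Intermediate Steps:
f = -15624576/7 (f = -2/7 - 2232082 = -15624576/7 ≈ -2.2321e+6)
(f + 4543347)/(938171 - 3373540) = (-15624576/7 + 4543347)/(938171 - 3373540) = (16178853/7)/(-2435369) = (16178853/7)*(-1/2435369) = -16178853/17047583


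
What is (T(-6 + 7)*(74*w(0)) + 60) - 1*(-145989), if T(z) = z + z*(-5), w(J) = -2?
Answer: 146641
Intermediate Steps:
T(z) = -4*z (T(z) = z - 5*z = -4*z)
(T(-6 + 7)*(74*w(0)) + 60) - 1*(-145989) = ((-4*(-6 + 7))*(74*(-2)) + 60) - 1*(-145989) = (-4*1*(-148) + 60) + 145989 = (-4*(-148) + 60) + 145989 = (592 + 60) + 145989 = 652 + 145989 = 146641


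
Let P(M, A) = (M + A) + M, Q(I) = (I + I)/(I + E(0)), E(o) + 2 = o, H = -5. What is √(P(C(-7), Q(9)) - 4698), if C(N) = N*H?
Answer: I*√226646/7 ≈ 68.01*I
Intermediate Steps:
E(o) = -2 + o
Q(I) = 2*I/(-2 + I) (Q(I) = (I + I)/(I + (-2 + 0)) = (2*I)/(I - 2) = (2*I)/(-2 + I) = 2*I/(-2 + I))
C(N) = -5*N (C(N) = N*(-5) = -5*N)
P(M, A) = A + 2*M (P(M, A) = (A + M) + M = A + 2*M)
√(P(C(-7), Q(9)) - 4698) = √((2*9/(-2 + 9) + 2*(-5*(-7))) - 4698) = √((2*9/7 + 2*35) - 4698) = √((2*9*(⅐) + 70) - 4698) = √((18/7 + 70) - 4698) = √(508/7 - 4698) = √(-32378/7) = I*√226646/7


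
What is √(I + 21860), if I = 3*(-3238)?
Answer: √12146 ≈ 110.21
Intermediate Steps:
I = -9714
√(I + 21860) = √(-9714 + 21860) = √12146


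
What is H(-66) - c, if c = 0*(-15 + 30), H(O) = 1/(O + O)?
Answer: -1/132 ≈ -0.0075758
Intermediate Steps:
H(O) = 1/(2*O)
c = 0 (c = 0*15 = 0)
H(-66) - c = (1/2)/(-66) - 1*0 = (1/2)*(-1/66) + 0 = -1/132 + 0 = -1/132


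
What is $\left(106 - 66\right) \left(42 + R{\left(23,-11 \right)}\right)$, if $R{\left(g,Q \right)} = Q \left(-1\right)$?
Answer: $2120$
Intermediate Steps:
$R{\left(g,Q \right)} = - Q$
$\left(106 - 66\right) \left(42 + R{\left(23,-11 \right)}\right) = \left(106 - 66\right) \left(42 - -11\right) = \left(106 - 66\right) \left(42 + 11\right) = \left(106 - 66\right) 53 = 40 \cdot 53 = 2120$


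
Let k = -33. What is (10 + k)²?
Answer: 529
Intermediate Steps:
(10 + k)² = (10 - 33)² = (-23)² = 529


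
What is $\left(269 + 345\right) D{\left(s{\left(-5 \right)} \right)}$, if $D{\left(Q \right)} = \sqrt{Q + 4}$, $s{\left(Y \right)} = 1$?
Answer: $614 \sqrt{5} \approx 1372.9$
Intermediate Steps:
$D{\left(Q \right)} = \sqrt{4 + Q}$
$\left(269 + 345\right) D{\left(s{\left(-5 \right)} \right)} = \left(269 + 345\right) \sqrt{4 + 1} = 614 \sqrt{5}$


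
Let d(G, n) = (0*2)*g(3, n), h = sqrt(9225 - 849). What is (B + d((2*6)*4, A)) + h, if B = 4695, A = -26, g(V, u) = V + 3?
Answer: 4695 + 2*sqrt(2094) ≈ 4786.5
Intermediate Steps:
g(V, u) = 3 + V
h = 2*sqrt(2094) (h = sqrt(8376) = 2*sqrt(2094) ≈ 91.521)
d(G, n) = 0 (d(G, n) = (0*2)*(3 + 3) = 0*6 = 0)
(B + d((2*6)*4, A)) + h = (4695 + 0) + 2*sqrt(2094) = 4695 + 2*sqrt(2094)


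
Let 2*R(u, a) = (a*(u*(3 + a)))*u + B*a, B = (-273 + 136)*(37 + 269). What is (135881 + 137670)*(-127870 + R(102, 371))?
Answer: 195286392153757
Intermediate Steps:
B = -41922 (B = -137*306 = -41922)
R(u, a) = -20961*a + a*u**2*(3 + a)/2 (R(u, a) = ((a*(u*(3 + a)))*u - 41922*a)/2 = ((a*u*(3 + a))*u - 41922*a)/2 = (a*u**2*(3 + a) - 41922*a)/2 = (-41922*a + a*u**2*(3 + a))/2 = -20961*a + a*u**2*(3 + a)/2)
(135881 + 137670)*(-127870 + R(102, 371)) = (135881 + 137670)*(-127870 + (1/2)*371*(-41922 + 3*102**2 + 371*102**2)) = 273551*(-127870 + (1/2)*371*(-41922 + 3*10404 + 371*10404)) = 273551*(-127870 + (1/2)*371*(-41922 + 31212 + 3859884)) = 273551*(-127870 + (1/2)*371*3849174) = 273551*(-127870 + 714021777) = 273551*713893907 = 195286392153757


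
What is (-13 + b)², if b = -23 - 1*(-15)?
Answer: 441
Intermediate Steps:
b = -8 (b = -23 + 15 = -8)
(-13 + b)² = (-13 - 8)² = (-21)² = 441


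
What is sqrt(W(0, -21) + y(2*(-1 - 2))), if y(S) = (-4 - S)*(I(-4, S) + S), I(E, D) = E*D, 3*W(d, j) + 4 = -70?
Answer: sqrt(102)/3 ≈ 3.3665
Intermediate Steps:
W(d, j) = -74/3 (W(d, j) = -4/3 + (1/3)*(-70) = -4/3 - 70/3 = -74/3)
I(E, D) = D*E
y(S) = -3*S*(-4 - S) (y(S) = (-4 - S)*(S*(-4) + S) = (-4 - S)*(-4*S + S) = (-4 - S)*(-3*S) = -3*S*(-4 - S))
sqrt(W(0, -21) + y(2*(-1 - 2))) = sqrt(-74/3 + 3*(2*(-1 - 2))*(4 + 2*(-1 - 2))) = sqrt(-74/3 + 3*(2*(-3))*(4 + 2*(-3))) = sqrt(-74/3 + 3*(-6)*(4 - 6)) = sqrt(-74/3 + 3*(-6)*(-2)) = sqrt(-74/3 + 36) = sqrt(34/3) = sqrt(102)/3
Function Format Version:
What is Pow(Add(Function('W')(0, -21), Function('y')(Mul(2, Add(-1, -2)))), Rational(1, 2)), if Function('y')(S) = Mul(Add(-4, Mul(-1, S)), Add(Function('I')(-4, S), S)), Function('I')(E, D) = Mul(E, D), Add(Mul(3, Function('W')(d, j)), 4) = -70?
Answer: Mul(Rational(1, 3), Pow(102, Rational(1, 2))) ≈ 3.3665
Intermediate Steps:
Function('W')(d, j) = Rational(-74, 3) (Function('W')(d, j) = Add(Rational(-4, 3), Mul(Rational(1, 3), -70)) = Add(Rational(-4, 3), Rational(-70, 3)) = Rational(-74, 3))
Function('I')(E, D) = Mul(D, E)
Function('y')(S) = Mul(-3, S, Add(-4, Mul(-1, S))) (Function('y')(S) = Mul(Add(-4, Mul(-1, S)), Add(Mul(S, -4), S)) = Mul(Add(-4, Mul(-1, S)), Add(Mul(-4, S), S)) = Mul(Add(-4, Mul(-1, S)), Mul(-3, S)) = Mul(-3, S, Add(-4, Mul(-1, S))))
Pow(Add(Function('W')(0, -21), Function('y')(Mul(2, Add(-1, -2)))), Rational(1, 2)) = Pow(Add(Rational(-74, 3), Mul(3, Mul(2, Add(-1, -2)), Add(4, Mul(2, Add(-1, -2))))), Rational(1, 2)) = Pow(Add(Rational(-74, 3), Mul(3, Mul(2, -3), Add(4, Mul(2, -3)))), Rational(1, 2)) = Pow(Add(Rational(-74, 3), Mul(3, -6, Add(4, -6))), Rational(1, 2)) = Pow(Add(Rational(-74, 3), Mul(3, -6, -2)), Rational(1, 2)) = Pow(Add(Rational(-74, 3), 36), Rational(1, 2)) = Pow(Rational(34, 3), Rational(1, 2)) = Mul(Rational(1, 3), Pow(102, Rational(1, 2)))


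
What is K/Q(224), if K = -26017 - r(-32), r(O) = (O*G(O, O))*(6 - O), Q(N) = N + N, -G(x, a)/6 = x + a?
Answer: 440927/448 ≈ 984.21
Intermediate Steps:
G(x, a) = -6*a - 6*x (G(x, a) = -6*(x + a) = -6*(a + x) = -6*a - 6*x)
Q(N) = 2*N
r(O) = -12*O²*(6 - O) (r(O) = (O*(-6*O - 6*O))*(6 - O) = (O*(-12*O))*(6 - O) = (-12*O²)*(6 - O) = -12*O²*(6 - O))
K = 440927 (K = -26017 - 12*(-32)²*(-6 - 32) = -26017 - 12*1024*(-38) = -26017 - 1*(-466944) = -26017 + 466944 = 440927)
K/Q(224) = 440927/((2*224)) = 440927/448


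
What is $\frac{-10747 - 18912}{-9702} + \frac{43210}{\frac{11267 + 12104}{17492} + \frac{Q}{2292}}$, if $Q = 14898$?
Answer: $\frac{1048160198873}{189977634} \approx 5517.3$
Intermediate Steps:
$\frac{-10747 - 18912}{-9702} + \frac{43210}{\frac{11267 + 12104}{17492} + \frac{Q}{2292}} = \frac{-10747 - 18912}{-9702} + \frac{43210}{\frac{11267 + 12104}{17492} + \frac{14898}{2292}} = \left(-10747 - 18912\right) \left(- \frac{1}{9702}\right) + \frac{43210}{23371 \cdot \frac{1}{17492} + 14898 \cdot \frac{1}{2292}} = \left(-29659\right) \left(- \frac{1}{9702}\right) + \frac{43210}{\frac{23371}{17492} + \frac{13}{2}} = \frac{4237}{1386} + \frac{43210}{\frac{137069}{17492}} = \frac{4237}{1386} + 43210 \cdot \frac{17492}{137069} = \frac{4237}{1386} + \frac{755829320}{137069} = \frac{1048160198873}{189977634}$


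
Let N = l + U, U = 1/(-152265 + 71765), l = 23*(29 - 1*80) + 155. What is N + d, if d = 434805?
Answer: 34919853499/80500 ≈ 4.3379e+5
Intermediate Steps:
l = -1018 (l = 23*(29 - 80) + 155 = 23*(-51) + 155 = -1173 + 155 = -1018)
U = -1/80500 (U = 1/(-80500) = -1/80500 ≈ -1.2422e-5)
N = -81949001/80500 (N = -1018 - 1/80500 = -81949001/80500 ≈ -1018.0)
N + d = -81949001/80500 + 434805 = 34919853499/80500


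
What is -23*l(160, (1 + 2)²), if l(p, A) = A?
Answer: -207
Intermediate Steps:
-23*l(160, (1 + 2)²) = -23*(1 + 2)² = -23*3² = -23*9 = -207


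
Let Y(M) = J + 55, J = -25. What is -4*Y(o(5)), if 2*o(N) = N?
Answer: -120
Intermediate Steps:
o(N) = N/2
Y(M) = 30 (Y(M) = -25 + 55 = 30)
-4*Y(o(5)) = -4*30 = -120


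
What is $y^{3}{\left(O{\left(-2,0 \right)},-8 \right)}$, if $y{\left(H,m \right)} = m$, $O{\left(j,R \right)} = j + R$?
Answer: $-512$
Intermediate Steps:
$O{\left(j,R \right)} = R + j$
$y^{3}{\left(O{\left(-2,0 \right)},-8 \right)} = \left(-8\right)^{3} = -512$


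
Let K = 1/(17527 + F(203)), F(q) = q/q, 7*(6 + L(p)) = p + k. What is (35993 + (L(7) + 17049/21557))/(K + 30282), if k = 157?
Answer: 13606878738016/11442086910629 ≈ 1.1892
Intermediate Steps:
L(p) = 115/7 + p/7 (L(p) = -6 + (p + 157)/7 = -6 + (157 + p)/7 = -6 + (157/7 + p/7) = 115/7 + p/7)
F(q) = 1
K = 1/17528 (K = 1/(17527 + 1) = 1/17528 ≈ 5.7052e-5)
(35993 + (L(7) + 17049/21557))/(K + 30282) = (35993 + ((115/7 + (⅐)*7) + 17049/21557))/(1/17528 + 30282) = (35993 + ((115/7 + 1) + 17049*(1/21557)))/(530782897/17528) = (35993 + (122/7 + 17049/21557))*(17528/530782897) = (35993 + 2749297/150899)*(17528/530782897) = (5434057004/150899)*(17528/530782897) = 13606878738016/11442086910629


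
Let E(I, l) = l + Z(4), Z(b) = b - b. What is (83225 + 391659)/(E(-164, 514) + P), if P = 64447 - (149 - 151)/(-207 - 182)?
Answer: 184729876/25269827 ≈ 7.3103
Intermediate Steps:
Z(b) = 0
E(I, l) = l (E(I, l) = l + 0 = l)
P = 25069881/389 (P = 64447 - (-2)/(-389) = 64447 - (-1)*(-2)/389 = 64447 - 1*2/389 = 64447 - 2/389 = 25069881/389 ≈ 64447.)
(83225 + 391659)/(E(-164, 514) + P) = (83225 + 391659)/(514 + 25069881/389) = 474884/(25269827/389) = 474884*(389/25269827) = 184729876/25269827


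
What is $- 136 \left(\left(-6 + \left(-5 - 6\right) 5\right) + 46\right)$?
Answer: $2040$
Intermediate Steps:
$- 136 \left(\left(-6 + \left(-5 - 6\right) 5\right) + 46\right) = - 136 \left(\left(-6 - 55\right) + 46\right) = - 136 \left(-61 + 46\right) = \left(-136\right) \left(-15\right) = 2040$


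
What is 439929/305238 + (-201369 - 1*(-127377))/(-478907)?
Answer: 77756749233/48726871622 ≈ 1.5958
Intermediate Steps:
439929/305238 + (-201369 - 1*(-127377))/(-478907) = 439929*(1/305238) + (-201369 + 127377)*(-1/478907) = 146643/101746 - 73992*(-1/478907) = 146643/101746 + 73992/478907 = 77756749233/48726871622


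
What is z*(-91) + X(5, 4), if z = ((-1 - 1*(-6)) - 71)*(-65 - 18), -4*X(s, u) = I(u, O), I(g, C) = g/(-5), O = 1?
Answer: -2492489/5 ≈ -4.9850e+5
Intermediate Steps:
I(g, C) = -g/5 (I(g, C) = g*(-1/5) = -g/5)
X(s, u) = u/20 (X(s, u) = -(-1)*u/20 = u/20)
z = 5478 (z = ((-1 + 6) - 71)*(-83) = (5 - 71)*(-83) = -66*(-83) = 5478)
z*(-91) + X(5, 4) = 5478*(-91) + (1/20)*4 = -498498 + 1/5 = -2492489/5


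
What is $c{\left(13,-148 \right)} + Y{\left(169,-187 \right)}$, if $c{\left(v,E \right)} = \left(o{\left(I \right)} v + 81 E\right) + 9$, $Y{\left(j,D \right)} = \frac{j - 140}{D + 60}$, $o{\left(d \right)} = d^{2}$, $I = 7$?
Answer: $- \frac{1440463}{127} \approx -11342.0$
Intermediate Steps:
$Y{\left(j,D \right)} = \frac{-140 + j}{60 + D}$
$c{\left(v,E \right)} = 9 + 49 v + 81 E$ ($c{\left(v,E \right)} = \left(7^{2} v + 81 E\right) + 9 = \left(49 v + 81 E\right) + 9 = 9 + 49 v + 81 E$)
$c{\left(13,-148 \right)} + Y{\left(169,-187 \right)} = \left(9 + 49 \cdot 13 + 81 \left(-148\right)\right) + \frac{-140 + 169}{60 - 187} = \left(9 + 637 - 11988\right) + \frac{1}{-127} \cdot 29 = -11342 - \frac{29}{127} = - \frac{1440463}{127}$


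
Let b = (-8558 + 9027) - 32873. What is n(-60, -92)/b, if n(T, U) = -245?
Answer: 245/32404 ≈ 0.0075608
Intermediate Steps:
b = -32404 (b = 469 - 32873 = -32404)
n(-60, -92)/b = -245/(-32404) = -245*(-1/32404) = 245/32404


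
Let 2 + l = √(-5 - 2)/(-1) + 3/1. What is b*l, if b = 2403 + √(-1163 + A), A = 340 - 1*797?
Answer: 9*(1 - I*√7)*(267 + 2*I*√5) ≈ 2509.5 - 6317.5*I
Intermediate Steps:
A = -457 (A = 340 - 797 = -457)
b = 2403 + 18*I*√5 (b = 2403 + √(-1163 - 457) = 2403 + √(-1620) = 2403 + 18*I*√5 ≈ 2403.0 + 40.249*I)
l = 1 - I*√7 (l = -2 + (√(-5 - 2)/(-1) + 3/1) = -2 + (√(-7)*(-1) + 3*1) = -2 + ((I*√7)*(-1) + 3) = -2 + (-I*√7 + 3) = -2 + (3 - I*√7) = 1 - I*√7 ≈ 1.0 - 2.6458*I)
b*l = (2403 + 18*I*√5)*(1 - I*√7) = (1 - I*√7)*(2403 + 18*I*√5)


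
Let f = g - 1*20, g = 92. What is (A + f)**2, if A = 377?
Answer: 201601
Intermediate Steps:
f = 72 (f = 92 - 1*20 = 92 - 20 = 72)
(A + f)**2 = (377 + 72)**2 = 449**2 = 201601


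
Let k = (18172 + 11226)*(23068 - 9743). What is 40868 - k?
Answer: -391687482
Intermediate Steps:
k = 391728350 (k = 29398*13325 = 391728350)
40868 - k = 40868 - 1*391728350 = 40868 - 391728350 = -391687482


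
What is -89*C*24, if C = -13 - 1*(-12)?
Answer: 2136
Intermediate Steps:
C = -1 (C = -13 + 12 = -1)
-89*C*24 = -89*(-1)*24 = 89*24 = 2136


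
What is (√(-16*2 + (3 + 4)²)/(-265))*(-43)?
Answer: 43*√17/265 ≈ 0.66903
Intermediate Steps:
(√(-16*2 + (3 + 4)²)/(-265))*(-43) = (√(-32 + 7²)*(-1/265))*(-43) = (√(-32 + 49)*(-1/265))*(-43) = (√17*(-1/265))*(-43) = -√17/265*(-43) = 43*√17/265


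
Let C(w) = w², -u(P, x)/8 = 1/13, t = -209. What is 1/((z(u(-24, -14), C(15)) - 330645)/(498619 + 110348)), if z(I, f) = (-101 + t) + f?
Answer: -608967/330730 ≈ -1.8413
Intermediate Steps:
u(P, x) = -8/13
z(I, f) = -310 + f (z(I, f) = (-101 - 209) + f = -310 + f)
1/((z(u(-24, -14), C(15)) - 330645)/(498619 + 110348)) = 1/(((-310 + 15²) - 330645)/(498619 + 110348)) = 1/(((-310 + 225) - 330645)/608967) = 1/((-85 - 330645)*(1/608967)) = 1/(-330730*1/608967) = 1/(-330730/608967) = -608967/330730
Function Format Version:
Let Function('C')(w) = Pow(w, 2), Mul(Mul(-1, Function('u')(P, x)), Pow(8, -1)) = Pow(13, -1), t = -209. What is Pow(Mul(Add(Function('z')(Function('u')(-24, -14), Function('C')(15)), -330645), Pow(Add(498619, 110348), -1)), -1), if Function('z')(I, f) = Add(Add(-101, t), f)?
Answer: Rational(-608967, 330730) ≈ -1.8413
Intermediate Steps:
Function('u')(P, x) = Rational(-8, 13) (Function('u')(P, x) = Mul(-8, Pow(13, -1)) = Mul(-8, Rational(1, 13)) = Rational(-8, 13))
Function('z')(I, f) = Add(-310, f) (Function('z')(I, f) = Add(Add(-101, -209), f) = Add(-310, f))
Pow(Mul(Add(Function('z')(Function('u')(-24, -14), Function('C')(15)), -330645), Pow(Add(498619, 110348), -1)), -1) = Pow(Mul(Add(Add(-310, Pow(15, 2)), -330645), Pow(Add(498619, 110348), -1)), -1) = Pow(Mul(Add(Add(-310, 225), -330645), Pow(608967, -1)), -1) = Pow(Mul(Add(-85, -330645), Rational(1, 608967)), -1) = Pow(Mul(-330730, Rational(1, 608967)), -1) = Pow(Rational(-330730, 608967), -1) = Rational(-608967, 330730)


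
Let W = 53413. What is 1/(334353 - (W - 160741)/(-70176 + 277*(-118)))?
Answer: 51431/17196055479 ≈ 2.9909e-6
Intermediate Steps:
1/(334353 - (W - 160741)/(-70176 + 277*(-118))) = 1/(334353 - (53413 - 160741)/(-70176 + 277*(-118))) = 1/(334353 - (-107328)/(-70176 - 32686)) = 1/(334353 - (-107328)/(-102862)) = 1/(334353 - (-107328)*(-1)/102862) = 1/(334353 - 1*53664/51431) = 1/(334353 - 53664/51431) = 1/(17196055479/51431) = 51431/17196055479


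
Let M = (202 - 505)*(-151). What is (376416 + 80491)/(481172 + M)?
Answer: 456907/526925 ≈ 0.86712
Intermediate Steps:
M = 45753 (M = -303*(-151) = 45753)
(376416 + 80491)/(481172 + M) = (376416 + 80491)/(481172 + 45753) = 456907/526925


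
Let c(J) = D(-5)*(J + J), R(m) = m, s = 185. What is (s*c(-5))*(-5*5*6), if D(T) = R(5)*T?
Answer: -6937500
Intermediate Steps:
D(T) = 5*T
c(J) = -50*J (c(J) = (5*(-5))*(J + J) = -50*J)
(s*c(-5))*(-5*5*6) = (185*(-50*(-5)))*(-5*5*6) = (185*250)*(-25*6) = 46250*(-150) = -6937500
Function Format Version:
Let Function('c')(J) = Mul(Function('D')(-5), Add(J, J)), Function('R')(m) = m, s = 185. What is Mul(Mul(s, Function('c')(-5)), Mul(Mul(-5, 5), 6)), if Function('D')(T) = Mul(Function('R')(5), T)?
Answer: -6937500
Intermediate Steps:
Function('D')(T) = Mul(5, T)
Function('c')(J) = Mul(-50, J) (Function('c')(J) = Mul(Mul(5, -5), Add(J, J)) = Mul(-25, Mul(2, J)) = Mul(-50, J))
Mul(Mul(s, Function('c')(-5)), Mul(Mul(-5, 5), 6)) = Mul(Mul(185, Mul(-50, -5)), Mul(Mul(-5, 5), 6)) = Mul(Mul(185, 250), Mul(-25, 6)) = Mul(46250, -150) = -6937500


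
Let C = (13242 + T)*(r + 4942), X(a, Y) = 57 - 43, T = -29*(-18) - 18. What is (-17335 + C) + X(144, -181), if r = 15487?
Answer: 280799713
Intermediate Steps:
T = 504 (T = 522 - 18 = 504)
X(a, Y) = 14
C = 280817034 (C = (13242 + 504)*(15487 + 4942) = 13746*20429 = 280817034)
(-17335 + C) + X(144, -181) = (-17335 + 280817034) + 14 = 280799699 + 14 = 280799713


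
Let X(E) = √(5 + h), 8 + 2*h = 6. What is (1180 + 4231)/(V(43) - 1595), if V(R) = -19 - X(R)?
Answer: -5411/1616 ≈ -3.3484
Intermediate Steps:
h = -1 (h = -4 + (½)*6 = -4 + 3 = -1)
X(E) = 2 (X(E) = √(5 - 1) = √4 = 2)
V(R) = -21 (V(R) = -19 - 1*2 = -19 - 2 = -21)
(1180 + 4231)/(V(43) - 1595) = (1180 + 4231)/(-21 - 1595) = 5411/(-1616) = 5411*(-1/1616) = -5411/1616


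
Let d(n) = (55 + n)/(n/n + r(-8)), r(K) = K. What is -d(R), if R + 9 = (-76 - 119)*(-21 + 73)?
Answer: -1442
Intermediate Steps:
R = -10149 (R = -9 + (-76 - 119)*(-21 + 73) = -9 - 195*52 = -9 - 10140 = -10149)
d(n) = -55/7 - n/7 (d(n) = (55 + n)/(n/n - 8) = (55 + n)/(1 - 8) = (55 + n)/(-7) = (55 + n)*(-⅐) = -55/7 - n/7)
-d(R) = -(-55/7 - ⅐*(-10149)) = -(-55/7 + 10149/7) = -1*1442 = -1442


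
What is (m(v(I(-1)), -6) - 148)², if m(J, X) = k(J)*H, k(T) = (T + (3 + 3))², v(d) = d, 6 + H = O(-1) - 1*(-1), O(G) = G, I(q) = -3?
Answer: 40804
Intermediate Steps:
H = -6 (H = -6 + (-1 - 1*(-1)) = -6 + (-1 + 1) = -6 + 0 = -6)
k(T) = (6 + T)² (k(T) = (T + 6)² = (6 + T)²)
m(J, X) = -6*(6 + J)² (m(J, X) = (6 + J)²*(-6) = -6*(6 + J)²)
(m(v(I(-1)), -6) - 148)² = (-6*(6 - 3)² - 148)² = (-6*3² - 148)² = (-6*9 - 148)² = (-54 - 148)² = (-202)² = 40804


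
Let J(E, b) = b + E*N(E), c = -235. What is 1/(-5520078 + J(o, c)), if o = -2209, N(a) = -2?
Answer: -1/5515895 ≈ -1.8129e-7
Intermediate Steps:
J(E, b) = b - 2*E (J(E, b) = b + E*(-2) = b - 2*E)
1/(-5520078 + J(o, c)) = 1/(-5520078 + (-235 - 2*(-2209))) = 1/(-5520078 + (-235 + 4418)) = 1/(-5520078 + 4183) = 1/(-5515895) = -1/5515895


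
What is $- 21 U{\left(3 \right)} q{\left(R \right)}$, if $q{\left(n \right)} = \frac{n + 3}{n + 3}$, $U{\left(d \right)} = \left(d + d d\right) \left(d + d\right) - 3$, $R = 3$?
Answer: $-1449$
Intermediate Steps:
$U{\left(d \right)} = -3 + 2 d \left(d + d^{2}\right)$ ($U{\left(d \right)} = \left(d + d^{2}\right) 2 d - 3 = 2 d \left(d + d^{2}\right) - 3 = -3 + 2 d \left(d + d^{2}\right)$)
$q{\left(n \right)} = 1$ ($q{\left(n \right)} = \frac{3 + n}{3 + n} = 1$)
$- 21 U{\left(3 \right)} q{\left(R \right)} = - 21 \left(-3 + 2 \cdot 3^{2} + 2 \cdot 3^{3}\right) 1 = - 21 \left(-3 + 2 \cdot 9 + 2 \cdot 27\right) 1 = - 21 \left(-3 + 18 + 54\right) 1 = \left(-21\right) 69 \cdot 1 = \left(-1449\right) 1 = -1449$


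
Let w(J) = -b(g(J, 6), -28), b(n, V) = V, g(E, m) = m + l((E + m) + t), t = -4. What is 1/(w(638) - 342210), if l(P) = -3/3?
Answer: -1/342182 ≈ -2.9224e-6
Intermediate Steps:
l(P) = -1 (l(P) = -3*⅓ = -1)
g(E, m) = -1 + m (g(E, m) = m - 1 = -1 + m)
w(J) = 28 (w(J) = -1*(-28) = 28)
1/(w(638) - 342210) = 1/(28 - 342210) = 1/(-342182) = -1/342182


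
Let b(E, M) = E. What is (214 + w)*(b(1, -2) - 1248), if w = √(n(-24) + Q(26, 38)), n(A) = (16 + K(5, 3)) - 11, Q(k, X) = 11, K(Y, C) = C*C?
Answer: -273093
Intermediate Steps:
K(Y, C) = C²
n(A) = 14 (n(A) = (16 + 3²) - 11 = (16 + 9) - 11 = 25 - 11 = 14)
w = 5 (w = √(14 + 11) = √25 = 5)
(214 + w)*(b(1, -2) - 1248) = (214 + 5)*(1 - 1248) = 219*(-1247) = -273093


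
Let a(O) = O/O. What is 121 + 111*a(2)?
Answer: 232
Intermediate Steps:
a(O) = 1
121 + 111*a(2) = 121 + 111*1 = 121 + 111 = 232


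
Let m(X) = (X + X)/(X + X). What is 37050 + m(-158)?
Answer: 37051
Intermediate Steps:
m(X) = 1 (m(X) = (2*X)/((2*X)) = (2*X)*(1/(2*X)) = 1)
37050 + m(-158) = 37050 + 1 = 37051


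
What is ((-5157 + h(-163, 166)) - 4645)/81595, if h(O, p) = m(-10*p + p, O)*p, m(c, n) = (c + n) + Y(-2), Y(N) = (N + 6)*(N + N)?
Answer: -57504/16319 ≈ -3.5237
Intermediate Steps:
Y(N) = 2*N*(6 + N) (Y(N) = (6 + N)*(2*N) = 2*N*(6 + N))
m(c, n) = -16 + c + n (m(c, n) = (c + n) + 2*(-2)*(6 - 2) = (c + n) + 2*(-2)*4 = (c + n) - 16 = -16 + c + n)
h(O, p) = p*(-16 + O - 9*p) (h(O, p) = (-16 + (-10*p + p) + O)*p = (-16 - 9*p + O)*p = (-16 + O - 9*p)*p = p*(-16 + O - 9*p))
((-5157 + h(-163, 166)) - 4645)/81595 = ((-5157 + 166*(-16 - 163 - 9*166)) - 4645)/81595 = ((-5157 + 166*(-16 - 163 - 1494)) - 4645)*(1/81595) = ((-5157 + 166*(-1673)) - 4645)*(1/81595) = ((-5157 - 277718) - 4645)*(1/81595) = (-282875 - 4645)*(1/81595) = -287520*1/81595 = -57504/16319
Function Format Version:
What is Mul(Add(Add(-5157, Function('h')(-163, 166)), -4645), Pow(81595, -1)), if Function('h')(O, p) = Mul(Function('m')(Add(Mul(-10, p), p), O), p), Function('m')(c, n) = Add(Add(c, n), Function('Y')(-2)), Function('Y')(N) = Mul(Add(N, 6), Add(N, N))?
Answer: Rational(-57504, 16319) ≈ -3.5237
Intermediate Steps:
Function('Y')(N) = Mul(2, N, Add(6, N)) (Function('Y')(N) = Mul(Add(6, N), Mul(2, N)) = Mul(2, N, Add(6, N)))
Function('m')(c, n) = Add(-16, c, n) (Function('m')(c, n) = Add(Add(c, n), Mul(2, -2, Add(6, -2))) = Add(Add(c, n), Mul(2, -2, 4)) = Add(Add(c, n), -16) = Add(-16, c, n))
Function('h')(O, p) = Mul(p, Add(-16, O, Mul(-9, p))) (Function('h')(O, p) = Mul(Add(-16, Add(Mul(-10, p), p), O), p) = Mul(Add(-16, Mul(-9, p), O), p) = Mul(Add(-16, O, Mul(-9, p)), p) = Mul(p, Add(-16, O, Mul(-9, p))))
Mul(Add(Add(-5157, Function('h')(-163, 166)), -4645), Pow(81595, -1)) = Mul(Add(Add(-5157, Mul(166, Add(-16, -163, Mul(-9, 166)))), -4645), Pow(81595, -1)) = Mul(Add(Add(-5157, Mul(166, Add(-16, -163, -1494))), -4645), Rational(1, 81595)) = Mul(Add(Add(-5157, Mul(166, -1673)), -4645), Rational(1, 81595)) = Mul(Add(Add(-5157, -277718), -4645), Rational(1, 81595)) = Mul(Add(-282875, -4645), Rational(1, 81595)) = Mul(-287520, Rational(1, 81595)) = Rational(-57504, 16319)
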